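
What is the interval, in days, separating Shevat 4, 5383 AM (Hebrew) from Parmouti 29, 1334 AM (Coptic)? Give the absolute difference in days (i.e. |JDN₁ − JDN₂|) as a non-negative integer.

First date → JDN 2313853; second date → JDN 2312146.
The interval is |2313853 − 2312146| = 1707 days.

1707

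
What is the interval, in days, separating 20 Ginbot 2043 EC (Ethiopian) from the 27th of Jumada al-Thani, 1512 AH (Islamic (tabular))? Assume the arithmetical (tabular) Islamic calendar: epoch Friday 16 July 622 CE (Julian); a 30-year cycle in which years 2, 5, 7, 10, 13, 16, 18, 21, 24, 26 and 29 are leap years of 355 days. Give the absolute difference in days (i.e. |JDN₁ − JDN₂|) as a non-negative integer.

First date → JDN 2470320; second date → JDN 2484062.
The interval is |2470320 − 2484062| = 13742 days.

13742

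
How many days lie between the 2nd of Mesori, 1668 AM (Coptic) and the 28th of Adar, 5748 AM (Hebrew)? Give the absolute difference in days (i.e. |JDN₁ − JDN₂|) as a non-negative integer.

13005

First date → JDN 2434233; second date → JDN 2447238.
The interval is |2434233 − 2447238| = 13005 days.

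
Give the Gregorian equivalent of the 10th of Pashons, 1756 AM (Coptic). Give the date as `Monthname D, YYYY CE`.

Both dates share Julian Day Number 2466293; in the Gregorian calendar that is 18 May 2040 CE.

May 18, 2040 CE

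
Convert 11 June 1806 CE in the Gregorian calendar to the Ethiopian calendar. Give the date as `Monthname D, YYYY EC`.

Sene 5, 1798 EC

Both dates share Julian Day Number 2380849; in the Ethiopian calendar that is 5 Sene 1798 EC.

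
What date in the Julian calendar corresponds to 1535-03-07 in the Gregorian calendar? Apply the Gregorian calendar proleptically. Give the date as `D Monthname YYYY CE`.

For dates in this range the Gregorian date is 10 days ahead of the Julian.
7 March 1535 Gregorian − 10 days → 25 February 1535 Julian.

25 February 1535 CE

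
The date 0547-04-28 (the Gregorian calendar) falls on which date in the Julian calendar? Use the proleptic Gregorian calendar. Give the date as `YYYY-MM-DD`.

0547-04-26

For dates in this range the Gregorian date is 2 days ahead of the Julian.
28 April 547 Gregorian − 2 days → 26 April 547 Julian.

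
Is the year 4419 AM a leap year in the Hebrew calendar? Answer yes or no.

yes

Hebrew year 4419 is year 11 of its 19-year Metonic cycle; leap years are at positions 3, 6, 8, 11, 14, 17, 19, so it is a leap year (13 months).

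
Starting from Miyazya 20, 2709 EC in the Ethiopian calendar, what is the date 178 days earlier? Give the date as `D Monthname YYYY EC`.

22 Tikimt 2709 EC

Counting 178 days back from JDN 2713547 reaches JDN 2713369, which is 22 Tikimt 2709 EC.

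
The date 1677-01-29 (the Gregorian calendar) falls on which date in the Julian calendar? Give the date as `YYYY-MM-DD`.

1677-01-19

The Julian–Gregorian offset here is 10 days (Julian trailing).
29 January 1677 Gregorian − 10 days → 19 January 1677 Julian.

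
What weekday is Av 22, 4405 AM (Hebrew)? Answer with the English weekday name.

This is JDN 1956847 (25 July 645 Gregorian).
1956847 ≡ 4 (mod 7); counting from Monday = 0 gives Friday.

Friday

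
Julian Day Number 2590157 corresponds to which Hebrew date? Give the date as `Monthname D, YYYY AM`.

The Gregorian equivalent of JDN 2590157 is 5 July 2379.
In the Hebrew calendar that day is Tammuz 19, 6139 AM.

Tammuz 19, 6139 AM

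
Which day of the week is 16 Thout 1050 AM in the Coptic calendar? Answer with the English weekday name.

Monday

This is JDN 2208192 (21 September 1333 Gregorian).
JDN 2208192 mod 7 = 0, and JDN 0 was a Monday, so this is a Monday.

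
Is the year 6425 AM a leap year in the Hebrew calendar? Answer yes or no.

Hebrew year 6425 is year 3 of its 19-year Metonic cycle; leap years are at positions 3, 6, 8, 11, 14, 17, 19, so it is a leap year (13 months).

yes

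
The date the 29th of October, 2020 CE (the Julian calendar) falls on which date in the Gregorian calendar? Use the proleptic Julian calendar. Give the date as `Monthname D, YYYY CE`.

The Julian–Gregorian offset here is 13 days (Julian trailing).
29 October 2020 Julian + 13 days → 11 November 2020 Gregorian.

November 11, 2020 CE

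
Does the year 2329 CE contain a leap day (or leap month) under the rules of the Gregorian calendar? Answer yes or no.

no

2329 is not divisible by 4, so it is a common year.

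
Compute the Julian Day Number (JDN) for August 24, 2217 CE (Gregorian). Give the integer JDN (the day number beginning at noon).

2531038

JDN 2299161 is 15 October 1582 CE (Gregorian); the target day is +231877 days from there, so JDN = 2531038.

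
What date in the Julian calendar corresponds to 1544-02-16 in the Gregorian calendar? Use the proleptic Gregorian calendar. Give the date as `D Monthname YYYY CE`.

The Julian–Gregorian offset here is 10 days (Julian trailing).
16 February 1544 Gregorian − 10 days → 6 February 1544 Julian.

6 February 1544 CE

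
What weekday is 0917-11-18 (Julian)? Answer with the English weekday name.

Tuesday

In the proleptic Gregorian calendar this is 23 November 917 (JDN 2056314).
2056314 ≡ 1 (mod 7); counting from Monday = 0 gives Tuesday.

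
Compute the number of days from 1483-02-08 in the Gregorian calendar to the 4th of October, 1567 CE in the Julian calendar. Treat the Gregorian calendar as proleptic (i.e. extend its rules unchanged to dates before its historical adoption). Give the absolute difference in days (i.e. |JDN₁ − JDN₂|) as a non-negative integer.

JDN of the first date = 2262753.
JDN of the second date = 2293681.
|2293681 − 2262753| = 30928.

30928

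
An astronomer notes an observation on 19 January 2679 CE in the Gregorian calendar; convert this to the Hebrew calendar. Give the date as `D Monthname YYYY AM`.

Both dates share Julian Day Number 2699563; in the Hebrew calendar that is 16 Shevat 6439 AM.

16 Shevat 6439 AM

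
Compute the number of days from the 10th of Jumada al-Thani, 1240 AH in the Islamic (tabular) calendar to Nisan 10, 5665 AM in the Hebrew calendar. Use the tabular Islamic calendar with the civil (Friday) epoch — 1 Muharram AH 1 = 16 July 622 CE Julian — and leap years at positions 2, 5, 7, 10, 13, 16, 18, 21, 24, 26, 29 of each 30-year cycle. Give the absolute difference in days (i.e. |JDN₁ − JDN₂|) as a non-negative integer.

29294

JDN of the first date = 2387657.
JDN of the second date = 2416951.
|2416951 − 2387657| = 29294.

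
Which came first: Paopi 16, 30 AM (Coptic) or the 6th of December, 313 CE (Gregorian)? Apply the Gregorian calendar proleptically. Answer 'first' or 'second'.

Converting both to JDN: 1835667 vs 1835720; the smaller is the first.

first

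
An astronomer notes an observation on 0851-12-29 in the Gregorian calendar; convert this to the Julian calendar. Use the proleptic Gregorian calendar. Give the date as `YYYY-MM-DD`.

For dates in this range the Gregorian date is 4 days ahead of the Julian.
29 December 851 Gregorian − 4 days → 25 December 851 Julian.

0851-12-25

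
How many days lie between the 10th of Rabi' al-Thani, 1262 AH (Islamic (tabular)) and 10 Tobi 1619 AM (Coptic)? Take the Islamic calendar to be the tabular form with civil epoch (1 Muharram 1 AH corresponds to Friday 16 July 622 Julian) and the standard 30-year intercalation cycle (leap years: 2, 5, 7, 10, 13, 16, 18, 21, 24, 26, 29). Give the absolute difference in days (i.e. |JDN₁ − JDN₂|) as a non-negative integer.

20739

First date → JDN 2395394; second date → JDN 2416133.
The interval is |2395394 − 2416133| = 20739 days.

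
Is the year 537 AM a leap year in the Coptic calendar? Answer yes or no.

537 mod 4 = 1; in the Coptic calendar a year is leap when year mod 4 = 3, so it is a common year.

no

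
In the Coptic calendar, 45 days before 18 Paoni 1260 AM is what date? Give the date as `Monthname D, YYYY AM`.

Pashons 3, 1260 AM

JDN of 18 Paoni 1260 AM = 2285167.
2285167 − 45 = 2285122.
JDN 2285122 in the Coptic calendar is Pashons 3, 1260 AM.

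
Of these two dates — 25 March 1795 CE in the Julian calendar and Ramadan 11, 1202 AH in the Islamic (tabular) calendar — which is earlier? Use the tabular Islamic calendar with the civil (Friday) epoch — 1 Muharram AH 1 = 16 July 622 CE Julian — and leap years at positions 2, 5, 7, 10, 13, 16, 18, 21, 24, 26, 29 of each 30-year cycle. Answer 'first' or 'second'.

Converting both to JDN: 2376765 vs 2374280; the smaller is the second.

second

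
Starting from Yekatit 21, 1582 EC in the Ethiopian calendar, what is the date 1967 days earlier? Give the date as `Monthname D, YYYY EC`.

Meskerem 30, 1577 EC

Counting 1967 days back from JDN 2301851 reaches JDN 2299884, which is Meskerem 30, 1577 EC.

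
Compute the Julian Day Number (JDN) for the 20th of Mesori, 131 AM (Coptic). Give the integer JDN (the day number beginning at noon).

1872861

Equivalently 14 August 415 (proleptic Gregorian).
JDN 2299161 is 15 October 1582 CE (Gregorian); the target day is −426300 days from there, so JDN = 1872861.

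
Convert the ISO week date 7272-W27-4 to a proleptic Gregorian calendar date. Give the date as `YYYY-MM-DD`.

ISO week 1 of 7272 is the week containing the first Thursday of 7272.
Week 27, day 4 (Thursday) lands on 7272-07-07.

7272-07-07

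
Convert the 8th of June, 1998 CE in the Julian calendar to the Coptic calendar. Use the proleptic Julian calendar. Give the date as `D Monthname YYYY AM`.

14 Paoni 1714 AM

The source date corresponds to 21 June 1998 in the Gregorian calendar (JDN 2450986).
That day falls on 14 Paoni 1714 AM in the Coptic calendar.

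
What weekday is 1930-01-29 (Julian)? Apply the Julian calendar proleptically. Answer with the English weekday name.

Tuesday

Equivalently 11 February 1930 Gregorian, JDN 2426019.
Since JDN mod 7 = 1 (0 = Monday), the day is Tuesday.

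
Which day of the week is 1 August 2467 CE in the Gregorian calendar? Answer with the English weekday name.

2622326 ≡ 0 (mod 7); counting from Monday = 0 gives Monday.

Monday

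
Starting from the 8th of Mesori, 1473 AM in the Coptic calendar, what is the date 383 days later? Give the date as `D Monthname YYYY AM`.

The starting date is JDN 2363015; 2363015 + 383 = 2363398.
JDN 2363398 corresponds to 26 Mesori 1474 AM.

26 Mesori 1474 AM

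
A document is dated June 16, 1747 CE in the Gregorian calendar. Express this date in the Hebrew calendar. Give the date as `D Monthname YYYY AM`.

8 Tammuz 5507 AM

Both dates share Julian Day Number 2359305; in the Hebrew calendar that is 8 Tammuz 5507 AM.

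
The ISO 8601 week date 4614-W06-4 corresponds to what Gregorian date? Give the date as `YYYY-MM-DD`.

4614-02-10

ISO week 1 of 4614 is the week containing the first Thursday of 4614.
Week 6, day 4 (Thursday) lands on 4614-02-10.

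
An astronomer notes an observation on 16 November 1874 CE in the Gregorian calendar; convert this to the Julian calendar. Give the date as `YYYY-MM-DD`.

1874-11-04

For dates in this range the Gregorian date is 12 days ahead of the Julian.
16 November 1874 Gregorian − 12 days → 4 November 1874 Julian.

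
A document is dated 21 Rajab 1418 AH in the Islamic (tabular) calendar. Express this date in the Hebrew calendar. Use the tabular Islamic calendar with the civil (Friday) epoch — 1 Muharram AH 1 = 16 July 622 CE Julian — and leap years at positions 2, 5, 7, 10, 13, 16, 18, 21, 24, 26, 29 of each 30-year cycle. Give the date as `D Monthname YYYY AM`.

22 Cheshvan 5758 AM

Both dates share Julian Day Number 2450775; in the Hebrew calendar that is 22 Cheshvan 5758 AM.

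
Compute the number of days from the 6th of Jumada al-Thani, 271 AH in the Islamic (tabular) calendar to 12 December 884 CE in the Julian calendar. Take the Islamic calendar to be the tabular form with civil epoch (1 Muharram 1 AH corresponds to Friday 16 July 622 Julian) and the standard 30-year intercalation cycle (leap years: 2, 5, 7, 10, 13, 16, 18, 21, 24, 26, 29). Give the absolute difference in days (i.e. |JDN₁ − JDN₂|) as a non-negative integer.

JDN of the first date = 2044272.
JDN of the second date = 2044285.
|2044285 − 2044272| = 13.

13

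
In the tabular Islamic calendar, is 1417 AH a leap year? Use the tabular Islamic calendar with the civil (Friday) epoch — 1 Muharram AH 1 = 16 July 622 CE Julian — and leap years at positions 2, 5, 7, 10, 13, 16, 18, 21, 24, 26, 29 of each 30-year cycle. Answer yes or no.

Year 1417 AH is year 7 of its 30-year cycle; leap positions are 2, 5, 7, 10, 13, 16, 18, 21, 24, 26, 29, so it is a leap year (355 days).

yes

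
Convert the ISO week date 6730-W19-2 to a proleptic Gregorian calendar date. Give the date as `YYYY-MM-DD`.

6730-05-06

ISO week 1 of 6730 is the week containing the first Thursday of 6730.
Week 19, day 2 (Tuesday) lands on 6730-05-06.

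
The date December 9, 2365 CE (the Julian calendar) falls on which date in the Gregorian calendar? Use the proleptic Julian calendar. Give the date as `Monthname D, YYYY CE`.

December 25, 2365 CE

The Julian–Gregorian offset here is 16 days (Julian trailing).
9 December 2365 Julian + 16 days → 25 December 2365 Gregorian.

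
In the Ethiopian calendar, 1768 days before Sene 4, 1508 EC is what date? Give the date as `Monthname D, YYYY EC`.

Nehase 3, 1503 EC

JDN of Sene 4, 1508 EC = 2274926.
2274926 − 1768 = 2273158.
JDN 2273158 in the Ethiopian calendar is Nehase 3, 1503 EC.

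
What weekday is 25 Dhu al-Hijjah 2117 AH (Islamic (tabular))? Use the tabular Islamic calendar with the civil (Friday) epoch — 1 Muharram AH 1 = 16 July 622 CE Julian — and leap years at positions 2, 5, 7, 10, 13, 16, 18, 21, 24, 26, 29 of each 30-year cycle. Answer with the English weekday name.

In the Gregorian calendar this is 29 June 2676 (JDN 2698629).
JDN 2698629 mod 7 = 3, and JDN 0 was a Monday, so this is a Thursday.

Thursday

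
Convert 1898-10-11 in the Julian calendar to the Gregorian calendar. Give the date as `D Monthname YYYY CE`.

23 October 1898 CE

The Julian–Gregorian offset here is 12 days (Julian trailing).
11 October 1898 Julian + 12 days → 23 October 1898 Gregorian.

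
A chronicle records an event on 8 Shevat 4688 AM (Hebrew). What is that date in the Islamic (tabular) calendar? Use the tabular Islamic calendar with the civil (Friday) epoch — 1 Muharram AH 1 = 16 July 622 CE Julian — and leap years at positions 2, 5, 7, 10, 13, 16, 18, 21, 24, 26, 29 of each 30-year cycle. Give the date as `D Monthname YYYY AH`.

7 Dhu al-Qa'dah 315 AH

The source date corresponds to 8 January 928 in the proleptic Gregorian calendar (JDN 2060012).
That day falls on 7 Dhu al-Qa'dah 315 AH in the tabular Islamic calendar.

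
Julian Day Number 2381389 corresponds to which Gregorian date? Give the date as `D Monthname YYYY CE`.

3 December 1807 CE

Counting from JDN 2299161 = 15 Oct 1582 gives an offset of 82228 days.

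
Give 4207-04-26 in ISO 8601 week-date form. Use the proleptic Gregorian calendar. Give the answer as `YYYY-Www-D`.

The weekday is Sunday (ISO weekday 7).
That Sunday belongs to ISO week 17 of ISO year 4207.

4207-W17-7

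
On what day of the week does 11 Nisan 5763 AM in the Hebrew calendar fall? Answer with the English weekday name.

This is JDN 2452743 (13 April 2003 Gregorian).
Since JDN mod 7 = 6 (0 = Monday), the day is Sunday.

Sunday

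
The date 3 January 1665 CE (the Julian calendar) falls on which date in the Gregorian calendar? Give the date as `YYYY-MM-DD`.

1665-01-13

For dates in this range the Gregorian date is 10 days ahead of the Julian.
3 January 1665 Julian + 10 days → 13 January 1665 Gregorian.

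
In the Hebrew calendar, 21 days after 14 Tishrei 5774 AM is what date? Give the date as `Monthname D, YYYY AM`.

Cheshvan 5, 5774 AM

JDN of 14 Tishrei 5774 AM = 2456554.
2456554 + 21 = 2456575.
JDN 2456575 in the Hebrew calendar is Cheshvan 5, 5774 AM.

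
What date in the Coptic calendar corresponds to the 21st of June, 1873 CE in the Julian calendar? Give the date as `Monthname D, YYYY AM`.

The source date corresponds to 3 July 1873 in the Gregorian calendar (JDN 2405343).
That day falls on 27 Paoni 1589 AM in the Coptic calendar.

Paoni 27, 1589 AM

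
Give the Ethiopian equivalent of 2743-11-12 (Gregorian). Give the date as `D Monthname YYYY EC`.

Both dates share Julian Day Number 2723235; in the Ethiopian calendar that is 26 Tikimt 2736 EC.

26 Tikimt 2736 EC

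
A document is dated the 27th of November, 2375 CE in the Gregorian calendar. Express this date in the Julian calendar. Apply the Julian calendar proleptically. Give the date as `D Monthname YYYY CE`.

11 November 2375 CE

At this point the Julian calendar is 16 days behind the Gregorian.
27 November 2375 Gregorian − 16 days → 11 November 2375 Julian.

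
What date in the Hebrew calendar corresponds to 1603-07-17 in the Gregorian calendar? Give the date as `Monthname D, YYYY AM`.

Av 9, 5363 AM

Julian Day Number of the source date = 2306741.
Converting JDN 2306741 to the Hebrew calendar gives 9 Av 5363 AM.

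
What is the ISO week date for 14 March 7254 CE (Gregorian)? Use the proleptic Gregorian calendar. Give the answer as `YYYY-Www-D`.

7254-W11-6

The weekday is Saturday (ISO weekday 6).
That Saturday belongs to ISO week 11 of ISO year 7254.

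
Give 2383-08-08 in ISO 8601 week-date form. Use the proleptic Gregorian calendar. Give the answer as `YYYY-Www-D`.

2383-W32-1

The weekday is Monday (ISO weekday 1).
That Monday belongs to ISO week 32 of ISO year 2383.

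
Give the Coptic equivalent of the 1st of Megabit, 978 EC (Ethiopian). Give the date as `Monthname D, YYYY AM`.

Julian Day Number of the source date = 2081250.
Converting JDN 2081250 to the Coptic calendar gives 1 Paremhat 702 AM.

Paremhat 1, 702 AM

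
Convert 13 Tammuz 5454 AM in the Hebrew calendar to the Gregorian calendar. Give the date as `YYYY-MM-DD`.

1694-07-06

Julian Day Number of the source date = 2339968.
Converting JDN 2339968 to the Gregorian calendar gives 6 July 1694 CE.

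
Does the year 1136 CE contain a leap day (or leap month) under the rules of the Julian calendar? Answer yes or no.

1136 mod 4 = 0, so it is a leap year in the Julian calendar.

yes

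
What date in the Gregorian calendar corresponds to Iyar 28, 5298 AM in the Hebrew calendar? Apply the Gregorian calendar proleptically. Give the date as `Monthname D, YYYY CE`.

Both dates share Julian Day Number 2282930; in the Gregorian calendar that is 8 May 1538 CE.

May 8, 1538 CE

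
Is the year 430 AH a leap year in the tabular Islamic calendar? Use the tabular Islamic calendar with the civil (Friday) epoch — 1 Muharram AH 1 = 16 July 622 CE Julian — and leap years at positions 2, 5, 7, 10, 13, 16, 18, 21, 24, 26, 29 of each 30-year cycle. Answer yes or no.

yes

Year 430 AH is year 10 of its 30-year cycle; leap positions are 2, 5, 7, 10, 13, 16, 18, 21, 24, 26, 29, so it is a leap year (355 days).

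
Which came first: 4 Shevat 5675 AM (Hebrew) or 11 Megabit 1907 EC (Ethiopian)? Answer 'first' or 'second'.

first

The two dates have Julian Day Numbers 2420517 and 2420577 respectively.
Since 2420517 < 2420577, the first date comes first.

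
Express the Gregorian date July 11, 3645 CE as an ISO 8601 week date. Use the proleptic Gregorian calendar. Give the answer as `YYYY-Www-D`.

The weekday is Tuesday (ISO weekday 2).
That Tuesday belongs to ISO week 28 of ISO year 3645.

3645-W28-2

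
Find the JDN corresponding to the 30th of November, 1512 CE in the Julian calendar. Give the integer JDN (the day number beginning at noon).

2273650

Equivalently 10 December 1512 (proleptic Gregorian).
JDN 2400001 is 17 November 1858 CE (Gregorian), MJD 0; the target day is −126351 days from there, so JDN = 2273650.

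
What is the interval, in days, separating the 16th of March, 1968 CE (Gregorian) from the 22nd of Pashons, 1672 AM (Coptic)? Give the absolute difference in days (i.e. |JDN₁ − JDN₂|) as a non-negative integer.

4308

JDN of the first date = 2439932.
JDN of the second date = 2435624.
|2435624 − 2439932| = 4308.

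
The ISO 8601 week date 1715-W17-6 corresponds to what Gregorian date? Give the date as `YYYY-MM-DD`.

1715-04-27

ISO week 1 of 1715 is the week containing the first Thursday of 1715.
Week 17, day 6 (Saturday) lands on 1715-04-27.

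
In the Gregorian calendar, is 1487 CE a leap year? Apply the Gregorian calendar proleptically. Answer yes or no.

1487 is not divisible by 4, so it is a common year.

no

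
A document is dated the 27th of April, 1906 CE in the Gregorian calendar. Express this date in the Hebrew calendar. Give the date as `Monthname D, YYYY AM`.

Julian Day Number of the source date = 2417328.
Converting JDN 2417328 to the Hebrew calendar gives 2 Iyar 5666 AM.

Iyar 2, 5666 AM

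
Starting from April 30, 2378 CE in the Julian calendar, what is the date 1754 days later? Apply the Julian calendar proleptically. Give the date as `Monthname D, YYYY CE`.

February 17, 2383 CE

Counting 1754 days forward from JDN 2589742 reaches JDN 2591496, which is February 17, 2383 CE.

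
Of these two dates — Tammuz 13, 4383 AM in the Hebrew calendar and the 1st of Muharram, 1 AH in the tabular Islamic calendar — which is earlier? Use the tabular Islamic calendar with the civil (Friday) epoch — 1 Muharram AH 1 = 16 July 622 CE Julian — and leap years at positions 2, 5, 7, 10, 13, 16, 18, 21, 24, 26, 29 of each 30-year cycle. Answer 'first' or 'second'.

Converting both to JDN: 1948776 vs 1948440; the smaller is the second.

second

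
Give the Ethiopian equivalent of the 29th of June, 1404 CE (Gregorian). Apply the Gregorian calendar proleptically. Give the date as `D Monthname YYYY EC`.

26 Sene 1396 EC

Both dates share Julian Day Number 2234040; in the Ethiopian calendar that is 26 Sene 1396 EC.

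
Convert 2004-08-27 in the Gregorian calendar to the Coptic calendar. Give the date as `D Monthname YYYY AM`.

21 Mesori 1720 AM

Both dates share Julian Day Number 2453245; in the Coptic calendar that is 21 Mesori 1720 AM.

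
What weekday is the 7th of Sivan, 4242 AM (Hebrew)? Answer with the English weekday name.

This is JDN 1897238 (11 May 482 Gregorian).
Since JDN mod 7 = 0 (0 = Monday), the day is Monday.

Monday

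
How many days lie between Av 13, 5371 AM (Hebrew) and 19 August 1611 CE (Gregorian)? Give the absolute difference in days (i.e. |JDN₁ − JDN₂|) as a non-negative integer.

First date → JDN 2309669; second date → JDN 2309696.
The interval is |2309669 − 2309696| = 27 days.

27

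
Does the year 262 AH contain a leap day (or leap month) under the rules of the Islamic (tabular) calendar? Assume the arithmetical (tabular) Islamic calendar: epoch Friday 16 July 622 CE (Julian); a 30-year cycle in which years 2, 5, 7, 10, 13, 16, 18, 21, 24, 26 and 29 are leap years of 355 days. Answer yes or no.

Year 262 AH is year 22 of its 30-year cycle; leap positions are 2, 5, 7, 10, 13, 16, 18, 21, 24, 26, 29, so it is a common year (354 days).

no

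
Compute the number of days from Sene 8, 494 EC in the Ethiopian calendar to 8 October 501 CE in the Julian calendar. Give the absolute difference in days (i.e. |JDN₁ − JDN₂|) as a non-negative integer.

237

First date → JDN 1904566; second date → JDN 1904329.
The interval is |1904566 − 1904329| = 237 days.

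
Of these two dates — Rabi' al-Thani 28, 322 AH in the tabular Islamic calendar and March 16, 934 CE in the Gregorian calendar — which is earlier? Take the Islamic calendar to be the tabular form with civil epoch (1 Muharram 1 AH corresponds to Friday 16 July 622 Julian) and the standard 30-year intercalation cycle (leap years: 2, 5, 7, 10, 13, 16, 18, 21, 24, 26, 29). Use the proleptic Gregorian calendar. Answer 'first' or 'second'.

second

Converting both to JDN: 2062308 vs 2062271; the smaller is the second.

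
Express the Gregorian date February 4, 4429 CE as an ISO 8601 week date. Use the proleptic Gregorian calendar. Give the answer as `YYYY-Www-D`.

4429-W05-7

The weekday is Sunday (ISO weekday 7).
That Sunday belongs to ISO week 5 of ISO year 4429.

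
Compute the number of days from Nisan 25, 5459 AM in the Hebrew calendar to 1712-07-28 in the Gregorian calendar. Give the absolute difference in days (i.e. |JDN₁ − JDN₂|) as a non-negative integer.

4843

JDN of the first date = 2341721.
JDN of the second date = 2346564.
|2346564 − 2341721| = 4843.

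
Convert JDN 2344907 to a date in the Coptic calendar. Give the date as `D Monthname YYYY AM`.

The Gregorian equivalent of JDN 2344907 is 14 January 1708.
In the Coptic calendar that day is 7 Tobi 1424 AM.

7 Tobi 1424 AM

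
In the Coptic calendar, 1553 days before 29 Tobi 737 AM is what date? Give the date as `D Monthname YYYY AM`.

JDN of 29 Tobi 737 AM = 2094002.
2094002 − 1553 = 2092449.
JDN 2092449 in the Coptic calendar is 27 Paopi 733 AM.

27 Paopi 733 AM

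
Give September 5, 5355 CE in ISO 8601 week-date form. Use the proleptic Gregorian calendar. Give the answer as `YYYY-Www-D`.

5355-W36-5

The weekday is Friday (ISO weekday 5).
That Friday belongs to ISO week 36 of ISO year 5355.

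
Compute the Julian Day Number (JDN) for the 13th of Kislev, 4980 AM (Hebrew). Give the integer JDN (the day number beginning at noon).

In the proleptic Gregorian calendar the same day is 29 November 1219.
JDN 2299161 is 15 October 1582 CE (Gregorian); the target day is −132538 days from there, so JDN = 2166623.

2166623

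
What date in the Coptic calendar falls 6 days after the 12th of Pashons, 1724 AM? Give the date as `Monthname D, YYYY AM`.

Pashons 18, 1724 AM

The starting date is JDN 2454607; 2454607 + 6 = 2454613.
JDN 2454613 corresponds to Pashons 18, 1724 AM.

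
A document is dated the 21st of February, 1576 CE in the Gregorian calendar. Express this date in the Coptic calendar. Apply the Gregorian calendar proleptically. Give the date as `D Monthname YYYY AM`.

16 Meshir 1292 AM

Julian Day Number of the source date = 2296733.
Converting JDN 2296733 to the Coptic calendar gives 16 Meshir 1292 AM.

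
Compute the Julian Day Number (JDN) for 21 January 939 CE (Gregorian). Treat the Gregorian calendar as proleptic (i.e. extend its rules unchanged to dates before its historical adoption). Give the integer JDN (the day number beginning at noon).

JDN 2451545 is 1 January 2000 CE (Gregorian); the target day is −387502 days from there, so JDN = 2064043.

2064043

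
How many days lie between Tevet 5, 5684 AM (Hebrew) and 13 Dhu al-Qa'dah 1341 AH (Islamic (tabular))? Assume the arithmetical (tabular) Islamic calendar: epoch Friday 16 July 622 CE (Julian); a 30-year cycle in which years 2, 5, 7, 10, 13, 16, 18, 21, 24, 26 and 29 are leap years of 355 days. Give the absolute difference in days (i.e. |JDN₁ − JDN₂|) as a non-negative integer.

169

First date → JDN 2423767; second date → JDN 2423598.
The interval is |2423767 − 2423598| = 169 days.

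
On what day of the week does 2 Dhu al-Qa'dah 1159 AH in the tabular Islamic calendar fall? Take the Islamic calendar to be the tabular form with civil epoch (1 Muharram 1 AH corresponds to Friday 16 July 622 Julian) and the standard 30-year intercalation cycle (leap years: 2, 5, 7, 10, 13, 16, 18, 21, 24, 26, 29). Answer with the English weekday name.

Wednesday

In the Gregorian calendar this is 16 November 1746 (JDN 2359093).
JDN 2359093 mod 7 = 2, and JDN 0 was a Monday, so this is a Wednesday.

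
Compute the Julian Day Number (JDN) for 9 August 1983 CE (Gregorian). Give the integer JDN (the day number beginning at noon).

JDN 2299161 is 15 October 1582 CE (Gregorian); the target day is +146395 days from there, so JDN = 2445556.

2445556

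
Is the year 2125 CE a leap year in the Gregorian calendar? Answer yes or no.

no

2125 is not divisible by 4, so it is a common year.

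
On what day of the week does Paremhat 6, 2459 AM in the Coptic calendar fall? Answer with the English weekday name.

Sunday

Equivalently 21 March 2743 Gregorian, JDN 2722999.
JDN 2722999 mod 7 = 6, and JDN 0 was a Monday, so this is a Sunday.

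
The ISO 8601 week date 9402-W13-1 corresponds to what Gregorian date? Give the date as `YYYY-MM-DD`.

ISO week 1 of 9402 is the week containing the first Thursday of 9402.
Week 13, day 1 (Monday) lands on 9402-03-29.

9402-03-29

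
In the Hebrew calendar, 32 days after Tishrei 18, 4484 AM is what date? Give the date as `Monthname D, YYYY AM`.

Cheshvan 20, 4484 AM

Counting 32 days forward from JDN 1985399 reaches JDN 1985431, which is Cheshvan 20, 4484 AM.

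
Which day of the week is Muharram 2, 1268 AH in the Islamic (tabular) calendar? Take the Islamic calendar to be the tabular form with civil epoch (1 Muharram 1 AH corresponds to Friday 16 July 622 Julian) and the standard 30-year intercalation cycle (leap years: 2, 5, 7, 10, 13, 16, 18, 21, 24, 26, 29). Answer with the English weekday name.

Equivalently 28 October 1851 Gregorian, JDN 2397424.
2397424 ≡ 1 (mod 7); counting from Monday = 0 gives Tuesday.

Tuesday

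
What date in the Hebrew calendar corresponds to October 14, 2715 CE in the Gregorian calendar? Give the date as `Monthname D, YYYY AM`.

Julian Day Number of the source date = 2712979.
Converting JDN 2712979 to the Hebrew calendar gives 24 Tishrei 6476 AM.

Tishrei 24, 6476 AM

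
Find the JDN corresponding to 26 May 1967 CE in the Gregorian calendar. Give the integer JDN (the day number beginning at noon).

JDN 2451545 is 1 January 2000 CE (Gregorian); the target day is −11908 days from there, so JDN = 2439637.

2439637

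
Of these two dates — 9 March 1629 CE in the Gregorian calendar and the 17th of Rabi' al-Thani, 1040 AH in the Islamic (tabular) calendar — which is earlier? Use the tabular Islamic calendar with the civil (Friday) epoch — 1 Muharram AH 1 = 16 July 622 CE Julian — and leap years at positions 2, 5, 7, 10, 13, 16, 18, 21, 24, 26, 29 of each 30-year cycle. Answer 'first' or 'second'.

First date → JDN 2316108; second date → JDN 2316732.
JDN 2316108 < JDN 2316732, so the first date is earlier.

first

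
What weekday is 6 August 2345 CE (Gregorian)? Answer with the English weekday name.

Since JDN mod 7 = 0 (0 = Monday), the day is Monday.

Monday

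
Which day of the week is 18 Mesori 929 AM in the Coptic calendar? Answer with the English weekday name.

Equivalently 18 August 1213 Gregorian, JDN 2164329.
Since JDN mod 7 = 6 (0 = Monday), the day is Sunday.

Sunday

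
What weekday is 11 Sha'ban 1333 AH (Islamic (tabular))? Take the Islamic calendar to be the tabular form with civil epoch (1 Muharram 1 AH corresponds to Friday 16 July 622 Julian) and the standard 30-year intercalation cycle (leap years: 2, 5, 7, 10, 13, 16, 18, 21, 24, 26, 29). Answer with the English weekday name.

Thursday

Equivalently 24 June 1915 Gregorian, JDN 2420673.
2420673 ≡ 3 (mod 7); counting from Monday = 0 gives Thursday.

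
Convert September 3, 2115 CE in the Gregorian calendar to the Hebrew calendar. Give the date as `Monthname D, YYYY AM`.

Elul 14, 5875 AM

Julian Day Number of the source date = 2493793.
Converting JDN 2493793 to the Hebrew calendar gives 14 Elul 5875 AM.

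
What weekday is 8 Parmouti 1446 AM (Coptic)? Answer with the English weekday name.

In the Gregorian calendar this is 14 April 1730 (JDN 2353033).
2353033 ≡ 4 (mod 7); counting from Monday = 0 gives Friday.

Friday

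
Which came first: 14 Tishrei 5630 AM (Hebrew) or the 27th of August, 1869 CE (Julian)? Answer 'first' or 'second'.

second

Converting both to JDN: 2403960 vs 2403949; the smaller is the second.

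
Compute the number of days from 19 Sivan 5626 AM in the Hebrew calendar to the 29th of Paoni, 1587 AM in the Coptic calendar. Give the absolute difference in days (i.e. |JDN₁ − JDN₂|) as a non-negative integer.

1859

First date → JDN 2402755; second date → JDN 2404614.
The interval is |2402755 − 2404614| = 1859 days.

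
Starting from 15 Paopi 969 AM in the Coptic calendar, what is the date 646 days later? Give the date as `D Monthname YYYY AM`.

JDN of 15 Paopi 969 AM = 2178636.
2178636 + 646 = 2179282.
JDN 2179282 in the Coptic calendar is 26 Epip 970 AM.

26 Epip 970 AM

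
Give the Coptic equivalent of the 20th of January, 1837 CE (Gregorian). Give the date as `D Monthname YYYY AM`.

Julian Day Number of the source date = 2392030.
Converting JDN 2392030 to the Coptic calendar gives 13 Tobi 1553 AM.

13 Tobi 1553 AM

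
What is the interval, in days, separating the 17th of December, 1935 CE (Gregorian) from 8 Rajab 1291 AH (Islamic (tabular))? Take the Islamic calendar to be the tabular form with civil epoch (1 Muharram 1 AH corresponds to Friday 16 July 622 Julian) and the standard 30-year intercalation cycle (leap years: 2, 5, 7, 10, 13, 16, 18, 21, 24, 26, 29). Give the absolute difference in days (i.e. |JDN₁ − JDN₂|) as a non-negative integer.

22397

JDN of the first date = 2428154.
JDN of the second date = 2405757.
|2405757 − 2428154| = 22397.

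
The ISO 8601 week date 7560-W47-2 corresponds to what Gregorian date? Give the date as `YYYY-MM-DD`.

7560-11-22

ISO week 1 of 7560 is the week containing the first Thursday of 7560.
Week 47, day 2 (Tuesday) lands on 7560-11-22.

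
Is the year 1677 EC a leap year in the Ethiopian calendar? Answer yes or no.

1677 mod 4 = 1; in the Ethiopian calendar a year is leap when year mod 4 = 3, so it is a common year.

no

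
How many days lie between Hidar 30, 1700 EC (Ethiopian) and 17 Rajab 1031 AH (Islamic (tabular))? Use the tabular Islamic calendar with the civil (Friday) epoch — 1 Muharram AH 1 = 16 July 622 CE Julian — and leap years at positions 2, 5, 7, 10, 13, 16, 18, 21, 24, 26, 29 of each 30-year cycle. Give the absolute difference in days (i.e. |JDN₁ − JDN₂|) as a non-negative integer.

First date → JDN 2344870; second date → JDN 2313631.
The interval is |2344870 − 2313631| = 31239 days.

31239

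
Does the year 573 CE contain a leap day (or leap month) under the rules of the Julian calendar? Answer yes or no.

573 mod 4 = 1, so it is a common year in the Julian calendar.

no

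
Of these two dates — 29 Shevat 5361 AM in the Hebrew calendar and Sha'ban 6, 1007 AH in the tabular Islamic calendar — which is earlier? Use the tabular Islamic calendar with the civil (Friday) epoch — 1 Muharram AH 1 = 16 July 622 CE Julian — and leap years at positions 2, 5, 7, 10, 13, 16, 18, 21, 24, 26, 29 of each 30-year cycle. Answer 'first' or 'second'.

The two dates have Julian Day Numbers 2305845 and 2305145 respectively.
Since 2305145 < 2305845, the second date comes first.

second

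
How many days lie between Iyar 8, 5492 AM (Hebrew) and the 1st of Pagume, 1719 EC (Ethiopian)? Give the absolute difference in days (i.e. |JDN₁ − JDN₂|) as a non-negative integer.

1703

JDN of the first date = 2353783.
JDN of the second date = 2352080.
|2352080 − 2353783| = 1703.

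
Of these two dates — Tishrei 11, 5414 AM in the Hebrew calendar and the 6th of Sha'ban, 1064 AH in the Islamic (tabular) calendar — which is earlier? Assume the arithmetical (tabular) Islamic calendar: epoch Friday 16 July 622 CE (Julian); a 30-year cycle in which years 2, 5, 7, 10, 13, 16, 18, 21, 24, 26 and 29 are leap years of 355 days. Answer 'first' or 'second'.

First date → JDN 2325081; second date → JDN 2325344.
JDN 2325081 < JDN 2325344, so the first date is earlier.

first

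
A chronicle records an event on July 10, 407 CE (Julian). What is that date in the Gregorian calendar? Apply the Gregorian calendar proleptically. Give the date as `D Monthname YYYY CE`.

11 July 407 CE

At this point the Julian calendar is 1 day behind the Gregorian.
10 July 407 Julian + 1 day → 11 July 407 Gregorian.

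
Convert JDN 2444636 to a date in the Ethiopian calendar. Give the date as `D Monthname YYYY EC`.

23 Tir 1973 EC

The Gregorian equivalent of JDN 2444636 is 31 January 1981.
In the Ethiopian calendar that day is 23 Tir 1973 EC.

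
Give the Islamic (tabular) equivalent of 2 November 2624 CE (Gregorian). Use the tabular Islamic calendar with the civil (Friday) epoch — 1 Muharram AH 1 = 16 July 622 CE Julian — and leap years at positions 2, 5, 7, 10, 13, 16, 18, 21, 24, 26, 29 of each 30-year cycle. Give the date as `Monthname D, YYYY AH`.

Both dates share Julian Day Number 2679762; in the tabular Islamic calendar that is 29 Ramadan 2064 AH.

Ramadan 29, 2064 AH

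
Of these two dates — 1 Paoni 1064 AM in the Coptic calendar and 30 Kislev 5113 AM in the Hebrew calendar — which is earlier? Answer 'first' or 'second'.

Converting both to JDN: 2213561 vs 2215218; the smaller is the first.

first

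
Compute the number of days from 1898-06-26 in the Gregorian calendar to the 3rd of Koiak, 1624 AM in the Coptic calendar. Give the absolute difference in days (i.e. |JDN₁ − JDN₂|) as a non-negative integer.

First date → JDN 2414467; second date → JDN 2417923.
The interval is |2414467 − 2417923| = 3456 days.

3456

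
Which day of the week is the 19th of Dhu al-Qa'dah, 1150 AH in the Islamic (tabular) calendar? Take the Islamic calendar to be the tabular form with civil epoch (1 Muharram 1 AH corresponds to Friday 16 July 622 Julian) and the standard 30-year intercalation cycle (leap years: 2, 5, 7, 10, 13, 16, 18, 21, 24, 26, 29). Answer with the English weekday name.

This is JDN 2355920 (10 March 1738 Gregorian).
2355920 ≡ 0 (mod 7); counting from Monday = 0 gives Monday.

Monday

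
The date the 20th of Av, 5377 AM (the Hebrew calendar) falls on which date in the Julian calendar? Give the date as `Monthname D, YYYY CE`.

Julian Day Number of the source date = 2311890.
Converting JDN 2311890 to the Julian calendar gives 11 August 1617 CE.

August 11, 1617 CE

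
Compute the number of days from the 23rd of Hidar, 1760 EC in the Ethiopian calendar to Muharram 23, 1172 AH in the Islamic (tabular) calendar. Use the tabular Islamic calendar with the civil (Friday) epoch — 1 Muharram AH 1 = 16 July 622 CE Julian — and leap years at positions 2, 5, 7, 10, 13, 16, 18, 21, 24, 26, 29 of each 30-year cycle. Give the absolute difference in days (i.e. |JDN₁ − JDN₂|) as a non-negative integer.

First date → JDN 2366778; second date → JDN 2363425.
The interval is |2366778 − 2363425| = 3353 days.

3353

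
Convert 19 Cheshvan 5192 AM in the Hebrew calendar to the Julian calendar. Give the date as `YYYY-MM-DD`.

The source date corresponds to 4 November 1431 in the proleptic Gregorian calendar (JDN 2244029).
That day falls on 26 October 1431 CE in the Julian calendar.

1431-10-26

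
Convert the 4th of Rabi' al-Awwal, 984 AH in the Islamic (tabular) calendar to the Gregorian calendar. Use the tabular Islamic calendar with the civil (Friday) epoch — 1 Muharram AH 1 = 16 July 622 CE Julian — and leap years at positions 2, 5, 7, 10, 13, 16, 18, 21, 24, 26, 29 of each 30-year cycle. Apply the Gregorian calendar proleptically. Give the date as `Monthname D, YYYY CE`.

Julian Day Number of the source date = 2296844.
Converting JDN 2296844 to the Gregorian calendar gives 11 June 1576 CE.

June 11, 1576 CE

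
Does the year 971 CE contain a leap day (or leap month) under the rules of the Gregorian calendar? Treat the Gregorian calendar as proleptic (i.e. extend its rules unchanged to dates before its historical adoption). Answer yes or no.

971 is not divisible by 4, so it is a common year.

no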